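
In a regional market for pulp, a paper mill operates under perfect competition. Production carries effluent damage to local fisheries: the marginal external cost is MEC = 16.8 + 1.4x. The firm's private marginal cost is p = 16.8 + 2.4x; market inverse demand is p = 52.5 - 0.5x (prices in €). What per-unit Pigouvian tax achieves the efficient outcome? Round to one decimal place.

Social marginal cost = private MC + MEC = 33.6 + 3.8x.
Set SMC = demand: 33.6 + 3.8x = 52.5 - 0.5x → x* = 4.3953.
The Pigouvian tax equals MEC at x*: 16.8 + 1.4×4.3953 = 22.9534.

tax = €23.0 per unit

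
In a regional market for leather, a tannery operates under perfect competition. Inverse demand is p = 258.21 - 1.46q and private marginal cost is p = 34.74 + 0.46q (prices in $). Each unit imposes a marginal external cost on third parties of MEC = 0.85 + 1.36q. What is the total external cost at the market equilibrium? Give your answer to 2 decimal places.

Market equilibrium (private): 34.74 + 0.46q = 258.21 - 1.46q → q_m = 116.3906.
Total external cost = ∫₀^{q_m} (0.85 + 1.36q) dq = 0.85×116.3906 + ½×1.36×116.3906² = 9310.7368.

$9310.74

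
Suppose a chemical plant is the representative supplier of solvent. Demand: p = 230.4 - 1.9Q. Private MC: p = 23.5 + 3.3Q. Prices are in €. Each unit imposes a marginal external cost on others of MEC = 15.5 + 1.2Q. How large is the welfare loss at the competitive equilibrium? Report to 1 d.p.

Market equilibrium (private): 23.5 + 3.3Q = 230.4 - 1.9Q → Q_m = 39.7885.
Social marginal cost = private MC + MEC = 39.0 + 4.5Q.
Set SMC = demand: 39.0 + 4.5Q = 230.4 - 1.9Q → Q* = 29.9063.
Between Q* and Q_m the wedge SMC − demand runs linearly from 0 to MEC(Q_m), so the loss is a triangle.
DWL = ½ × 9.8822 × 63.2462 = 312.5058.

DWL = €312.5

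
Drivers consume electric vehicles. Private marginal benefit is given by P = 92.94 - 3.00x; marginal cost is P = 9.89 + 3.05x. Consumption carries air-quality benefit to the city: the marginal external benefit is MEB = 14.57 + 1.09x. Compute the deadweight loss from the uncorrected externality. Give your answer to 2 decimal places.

Market equilibrium (private): 9.89 + 3.05x = 92.94 - 3.00x → x_m = 13.7273.
Social marginal benefit = demand + MEB = 107.51 - 1.91x.
Set SMB = MC: 107.51 - 1.91x = 9.89 + 3.05x → x* = 19.6815.
The loss is the area between SMB and MC from x* to x_m; with linear curves that's a triangle of height MEB(x_m).
DWL = ½ × 5.9542 × 29.5327 = 87.9218.

DWL = 87.92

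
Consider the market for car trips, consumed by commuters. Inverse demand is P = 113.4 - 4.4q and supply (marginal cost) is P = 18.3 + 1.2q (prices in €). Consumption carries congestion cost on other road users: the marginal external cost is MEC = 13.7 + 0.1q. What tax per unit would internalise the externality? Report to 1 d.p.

tax = €15.1 per unit

Social marginal benefit = demand − MEC = 99.7 - 4.5q.
Set SMB = MC: 99.7 - 4.5q = 18.3 + 1.2q → q* = 14.2807.
The Pigouvian tax equals MEC at q*: 13.7 + 0.1×14.2807 = 15.1281.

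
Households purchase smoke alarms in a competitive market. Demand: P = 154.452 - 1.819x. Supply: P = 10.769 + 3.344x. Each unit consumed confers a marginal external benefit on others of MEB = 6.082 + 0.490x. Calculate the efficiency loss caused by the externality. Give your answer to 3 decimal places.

Market equilibrium (private): 10.769 + 3.344x = 154.452 - 1.819x → x_m = 27.8294.
Social marginal benefit = demand + MEB = 160.534 - 1.329x.
Set SMB = MC: 160.534 - 1.329x = 10.769 + 3.344x → x* = 32.0490.
Between x* and x_m the wedge SMB − MC runs linearly from 0 to MEB(x_m), so the loss is a triangle.
DWL = ½ × 4.2196 × 19.7184 = 41.6019.

DWL = 41.602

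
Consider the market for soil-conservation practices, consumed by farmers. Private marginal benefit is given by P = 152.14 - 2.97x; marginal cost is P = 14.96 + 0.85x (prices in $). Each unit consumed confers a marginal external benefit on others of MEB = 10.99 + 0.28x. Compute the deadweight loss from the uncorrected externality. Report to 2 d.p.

Market equilibrium (private): 14.96 + 0.85x = 152.14 - 2.97x → x_m = 35.9110.
Social marginal benefit = demand + MEB = 163.13 - 2.69x.
Set SMB = MC: 163.13 - 2.69x = 14.96 + 0.85x → x* = 41.8559.
Between x* and x_m the wedge SMB − MC runs linearly from 0 to MEB(x_m), so the loss is a triangle.
DWL = ½ × 5.9449 × 21.0451 = 62.5555.

DWL = $62.56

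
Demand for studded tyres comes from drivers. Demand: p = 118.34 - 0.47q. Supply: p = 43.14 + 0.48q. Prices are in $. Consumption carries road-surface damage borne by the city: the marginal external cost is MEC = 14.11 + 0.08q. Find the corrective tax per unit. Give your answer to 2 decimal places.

tax = $18.85 per unit

Social marginal benefit = demand − MEC = 104.23 - 0.55q.
Set SMB = MC: 104.23 - 0.55q = 43.14 + 0.48q → q* = 59.3107.
The Pigouvian tax equals MEC at q*: 14.11 + 0.08×59.3107 = 18.8549.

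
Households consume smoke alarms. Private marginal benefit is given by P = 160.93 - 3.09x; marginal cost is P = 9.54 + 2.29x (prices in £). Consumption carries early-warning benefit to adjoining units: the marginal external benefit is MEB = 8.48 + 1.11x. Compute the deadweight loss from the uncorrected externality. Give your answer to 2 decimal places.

DWL = £184.69

Market equilibrium (private): 9.54 + 2.29x = 160.93 - 3.09x → x_m = 28.1394.
Social marginal benefit = demand + MEB = 169.41 - 1.98x.
Set SMB = MC: 169.41 - 1.98x = 9.54 + 2.29x → x* = 37.4403.
The welfare-loss triangle has base |x_m − x*| and height MEB(x_m) (the vertical gap between SMB and MC is zero at x* and MEB at x_m).
DWL = ½ × 9.3009 × 39.7147 = 184.6912.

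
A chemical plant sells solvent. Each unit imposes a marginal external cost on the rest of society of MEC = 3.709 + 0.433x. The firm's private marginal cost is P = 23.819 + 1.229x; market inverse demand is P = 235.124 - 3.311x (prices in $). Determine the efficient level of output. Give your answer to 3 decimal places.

x* = 41.745

Social marginal cost = private MC + MEC = 27.528 + 1.662x.
Set SMC = demand: 27.528 + 1.662x = 235.124 - 3.311x → x* = 41.7446.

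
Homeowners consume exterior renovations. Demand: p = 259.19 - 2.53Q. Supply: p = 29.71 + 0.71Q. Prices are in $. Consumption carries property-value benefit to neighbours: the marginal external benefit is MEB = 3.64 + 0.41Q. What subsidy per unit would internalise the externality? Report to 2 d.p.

subsidy = $37.41 per unit

Social marginal benefit = demand + MEB = 262.83 - 2.12Q.
Set SMB = MC: 262.83 - 2.12Q = 29.71 + 0.71Q → Q* = 82.3746.
The Pigouvian subsidy equals MEB at Q*: 3.64 + 0.41×82.3746 = 37.4136.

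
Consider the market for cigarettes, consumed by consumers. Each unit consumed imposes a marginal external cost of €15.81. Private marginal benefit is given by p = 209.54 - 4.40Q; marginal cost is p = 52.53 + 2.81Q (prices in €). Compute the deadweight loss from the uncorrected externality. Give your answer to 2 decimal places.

DWL = €17.33

Market equilibrium (private): 52.53 + 2.81Q = 209.54 - 4.40Q → Q_m = 21.7767.
Social marginal benefit = demand − MEC = 193.73 - 4.40Q.
Set SMB = MC: 193.73 - 4.40Q = 52.53 + 2.81Q → Q* = 19.5839.
The loss is the area between SMB and MC from Q* to Q_m; with linear curves that's a triangle of height MEC(Q_m).
DWL = ½ × 2.1928 × 15.8100 = 17.3341.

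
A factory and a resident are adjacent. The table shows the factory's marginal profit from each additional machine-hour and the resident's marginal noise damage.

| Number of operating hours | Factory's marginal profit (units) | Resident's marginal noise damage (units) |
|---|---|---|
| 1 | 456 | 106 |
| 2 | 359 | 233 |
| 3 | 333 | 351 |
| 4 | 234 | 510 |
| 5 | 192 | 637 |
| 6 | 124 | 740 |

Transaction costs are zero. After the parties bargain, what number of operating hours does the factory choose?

2

Bargaining reaches the level where marginal profit last exceeds marginal noise damage.
That holds through level 2 (359 ≥ 233) but not at 3 (333 < 351).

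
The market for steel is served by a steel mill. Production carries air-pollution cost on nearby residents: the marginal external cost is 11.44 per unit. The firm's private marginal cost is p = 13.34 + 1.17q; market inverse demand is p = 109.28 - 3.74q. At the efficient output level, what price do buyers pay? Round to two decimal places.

P = 44.92

Social marginal cost = private MC + MEC = 24.78 + 1.17q.
Set SMC = demand: 24.78 + 1.17q = 109.28 - 3.74q → q* = 17.2098.
Consumer price on the demand curve at q*: 109.28 − 3.74×17.2098 = 44.9153.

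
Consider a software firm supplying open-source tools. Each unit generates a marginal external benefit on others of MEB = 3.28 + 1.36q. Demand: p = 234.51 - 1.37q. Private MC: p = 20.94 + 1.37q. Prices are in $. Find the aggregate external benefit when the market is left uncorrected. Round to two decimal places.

Market equilibrium (private): 20.94 + 1.37q = 234.51 - 1.37q → q_m = 77.9453.
Total external benefit = ∫₀^{q_m} (3.28 + 1.36q) dq = 3.28×77.9453 + ½×1.36×77.9453² = 4386.9800.

$4386.98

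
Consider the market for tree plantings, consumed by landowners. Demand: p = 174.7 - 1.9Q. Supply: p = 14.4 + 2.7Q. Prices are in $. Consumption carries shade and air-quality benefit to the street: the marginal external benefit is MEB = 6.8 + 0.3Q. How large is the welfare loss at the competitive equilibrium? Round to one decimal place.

DWL = $34.6

Market equilibrium (private): 14.4 + 2.7Q = 174.7 - 1.9Q → Q_m = 34.8478.
Social marginal benefit = demand + MEB = 181.5 - 1.6Q.
Set SMB = MC: 181.5 - 1.6Q = 14.4 + 2.7Q → Q* = 38.8605.
The welfare-loss triangle has base |Q_m − Q*| and height MEB(Q_m) (the vertical gap between SMB and MC is zero at Q* and MEB at Q_m).
DWL = ½ × 4.0127 × 17.2543 = 34.6182.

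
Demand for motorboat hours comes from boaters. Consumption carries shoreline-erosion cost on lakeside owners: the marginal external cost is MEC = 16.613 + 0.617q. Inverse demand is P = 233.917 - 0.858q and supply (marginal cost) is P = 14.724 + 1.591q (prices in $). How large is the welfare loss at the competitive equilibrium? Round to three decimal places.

Market equilibrium (private): 14.724 + 1.591q = 233.917 - 0.858q → q_m = 89.5031.
Social marginal benefit = demand − MEC = 217.304 - 1.475q.
Set SMB = MC: 217.304 - 1.475q = 14.724 + 1.591q → q* = 66.0731.
The loss is the area between SMB and MC from q* to q_m; with linear curves that's a triangle of height MEC(q_m).
DWL = ½ × 23.4300 × 71.8364 = 841.5634.

DWL = $841.563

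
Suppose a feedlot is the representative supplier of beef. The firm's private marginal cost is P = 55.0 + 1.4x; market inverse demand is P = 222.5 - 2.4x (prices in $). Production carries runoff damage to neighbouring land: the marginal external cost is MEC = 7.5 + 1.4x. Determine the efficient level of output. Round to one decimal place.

x* = 30.8

Social marginal cost = private MC + MEC = 62.5 + 2.8x.
Set SMC = demand: 62.5 + 2.8x = 222.5 - 2.4x → x* = 30.7692.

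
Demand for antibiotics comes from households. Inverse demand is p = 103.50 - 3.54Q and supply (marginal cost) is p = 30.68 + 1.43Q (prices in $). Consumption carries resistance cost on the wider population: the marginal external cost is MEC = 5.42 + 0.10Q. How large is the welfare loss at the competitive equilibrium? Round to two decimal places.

DWL = $4.68

Market equilibrium (private): 30.68 + 1.43Q = 103.50 - 3.54Q → Q_m = 14.6519.
Social marginal benefit = demand − MEC = 98.08 - 3.64Q.
Set SMB = MC: 98.08 - 3.64Q = 30.68 + 1.43Q → Q* = 13.2939.
The loss is the area between SMB and MC from Q* to Q_m; with linear curves that's a triangle of height MEC(Q_m).
DWL = ½ × 1.3580 × 6.8852 = 4.6751.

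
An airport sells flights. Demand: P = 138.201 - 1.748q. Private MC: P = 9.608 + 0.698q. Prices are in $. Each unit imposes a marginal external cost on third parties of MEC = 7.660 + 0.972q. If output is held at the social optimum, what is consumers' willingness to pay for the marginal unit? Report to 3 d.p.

Social marginal cost = private MC + MEC = 17.268 + 1.670q.
Set SMC = demand: 17.268 + 1.670q = 138.201 - 1.748q → q* = 35.3812.
Consumer price on the demand curve at q*: 138.201 − 1.748×35.3812 = 76.3547.

P = $76.355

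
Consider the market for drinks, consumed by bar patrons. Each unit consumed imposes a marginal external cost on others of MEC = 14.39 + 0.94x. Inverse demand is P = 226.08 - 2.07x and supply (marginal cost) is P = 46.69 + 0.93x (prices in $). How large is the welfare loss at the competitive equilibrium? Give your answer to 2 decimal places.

DWL = $632.51

Market equilibrium (private): 46.69 + 0.93x = 226.08 - 2.07x → x_m = 59.7967.
Social marginal benefit = demand − MEC = 211.69 - 3.01x.
Set SMB = MC: 211.69 - 3.01x = 46.69 + 0.93x → x* = 41.8782.
The welfare-loss triangle has base |x_m − x*| and height MEC(x_m) (the vertical gap between SMB and MC is zero at x* and MEC at x_m).
DWL = ½ × 17.9185 × 70.5989 = 632.5132.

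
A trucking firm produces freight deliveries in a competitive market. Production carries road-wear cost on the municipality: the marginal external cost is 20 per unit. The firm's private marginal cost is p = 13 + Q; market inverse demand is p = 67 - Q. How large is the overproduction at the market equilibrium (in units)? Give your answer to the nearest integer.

10 units

Market equilibrium (private): 13 + Q = 67 - Q → Q_m = 27.0000.
Social marginal cost = private MC + MEC = 33 + Q.
Set SMC = demand: 33 + Q = 67 - Q → Q* = 17.0000.
Gap = |27.0000 − 17.0000| = 10.0000.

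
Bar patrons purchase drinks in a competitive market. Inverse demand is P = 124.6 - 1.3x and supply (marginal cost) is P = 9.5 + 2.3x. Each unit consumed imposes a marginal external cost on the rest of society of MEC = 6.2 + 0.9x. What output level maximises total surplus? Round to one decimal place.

x* = 24.2

Social marginal benefit = demand − MEC = 118.4 - 2.2x.
Set SMB = MC: 118.4 - 2.2x = 9.5 + 2.3x → x* = 24.2000.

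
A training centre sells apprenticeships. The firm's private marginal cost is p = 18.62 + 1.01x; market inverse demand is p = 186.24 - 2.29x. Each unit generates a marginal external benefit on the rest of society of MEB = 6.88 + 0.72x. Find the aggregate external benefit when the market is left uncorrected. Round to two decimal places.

1278.27

Market equilibrium (private): 18.62 + 1.01x = 186.24 - 2.29x → x_m = 50.7939.
Total external benefit = ∫₀^{x_m} (6.88 + 0.72x) dx = 6.88×50.7939 + ½×0.72×50.7939² = 1278.2693.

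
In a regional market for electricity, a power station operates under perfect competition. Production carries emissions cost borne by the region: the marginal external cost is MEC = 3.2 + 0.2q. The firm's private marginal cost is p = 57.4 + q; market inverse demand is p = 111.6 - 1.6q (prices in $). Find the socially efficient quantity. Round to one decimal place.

q* = 18.2

Social marginal cost = private MC + MEC = 60.6 + 1.2q.
Set SMC = demand: 60.6 + 1.2q = 111.6 - 1.6q → q* = 18.2143.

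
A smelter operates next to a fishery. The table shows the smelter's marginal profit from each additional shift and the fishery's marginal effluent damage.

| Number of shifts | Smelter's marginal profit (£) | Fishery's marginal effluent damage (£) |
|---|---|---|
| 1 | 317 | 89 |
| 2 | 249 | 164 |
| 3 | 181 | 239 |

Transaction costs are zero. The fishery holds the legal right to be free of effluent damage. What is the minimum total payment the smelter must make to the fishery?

£253

Efficient level: marginal profit ≥ marginal effluent damage through level 2, so k* = 2.
With the fishery holding the right, the smelter must at least compensate total damage at k*: 89 + 164 = 253.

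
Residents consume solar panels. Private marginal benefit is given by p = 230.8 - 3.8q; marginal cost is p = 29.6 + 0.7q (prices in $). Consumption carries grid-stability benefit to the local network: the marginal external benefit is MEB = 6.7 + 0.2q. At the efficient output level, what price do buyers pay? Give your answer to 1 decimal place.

P = $47.1

Social marginal benefit = demand + MEB = 237.5 - 3.6q.
Set SMB = MC: 237.5 - 3.6q = 29.6 + 0.7q → q* = 48.3488.
Consumer price on the demand curve at q*: 230.8 − 3.8×48.3488 = 47.0746.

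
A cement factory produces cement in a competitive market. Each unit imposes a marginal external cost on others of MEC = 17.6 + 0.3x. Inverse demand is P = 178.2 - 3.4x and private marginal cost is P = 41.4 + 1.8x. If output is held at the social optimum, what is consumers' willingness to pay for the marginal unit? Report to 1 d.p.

Social marginal cost = private MC + MEC = 59.0 + 2.1x.
Set SMC = demand: 59.0 + 2.1x = 178.2 - 3.4x → x* = 21.6727.
Consumer price on the demand curve at x*: 178.2 − 3.4×21.6727 = 104.5128.

P = 104.5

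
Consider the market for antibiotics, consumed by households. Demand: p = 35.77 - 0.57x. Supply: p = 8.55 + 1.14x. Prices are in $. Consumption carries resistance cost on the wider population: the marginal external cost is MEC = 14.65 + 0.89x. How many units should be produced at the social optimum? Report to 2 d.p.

x* = 4.83

Social marginal benefit = demand − MEC = 21.12 - 1.46x.
Set SMB = MC: 21.12 - 1.46x = 8.55 + 1.14x → x* = 4.8346.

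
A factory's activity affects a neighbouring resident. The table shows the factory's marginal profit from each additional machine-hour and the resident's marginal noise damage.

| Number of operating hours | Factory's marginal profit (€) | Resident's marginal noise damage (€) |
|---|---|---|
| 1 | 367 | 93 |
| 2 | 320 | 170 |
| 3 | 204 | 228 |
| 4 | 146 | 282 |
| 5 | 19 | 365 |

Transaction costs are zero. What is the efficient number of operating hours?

Bargaining reaches the level where marginal profit last exceeds marginal noise damage.
That holds through level 2 (320 ≥ 170) but not at 3 (204 < 228).

2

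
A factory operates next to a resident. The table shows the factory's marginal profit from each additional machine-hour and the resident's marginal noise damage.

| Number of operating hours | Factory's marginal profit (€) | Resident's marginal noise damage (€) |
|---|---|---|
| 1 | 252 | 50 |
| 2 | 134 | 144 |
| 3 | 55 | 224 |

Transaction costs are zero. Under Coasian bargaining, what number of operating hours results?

1

Bargaining reaches the level where marginal profit last exceeds marginal noise damage.
That holds through level 1 (252 ≥ 50) but not at 2 (134 < 144).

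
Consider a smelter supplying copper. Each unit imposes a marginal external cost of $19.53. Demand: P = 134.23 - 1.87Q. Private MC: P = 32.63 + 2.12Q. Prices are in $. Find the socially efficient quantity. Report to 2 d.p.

Q* = 20.57

Social marginal cost = private MC + MEC = 52.16 + 2.12Q.
Set SMC = demand: 52.16 + 2.12Q = 134.23 - 1.87Q → Q* = 20.5689.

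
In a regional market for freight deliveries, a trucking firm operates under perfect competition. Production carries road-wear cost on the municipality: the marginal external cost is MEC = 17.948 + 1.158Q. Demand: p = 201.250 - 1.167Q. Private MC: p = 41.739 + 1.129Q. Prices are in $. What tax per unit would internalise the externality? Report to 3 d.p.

Social marginal cost = private MC + MEC = 59.687 + 2.287Q.
Set SMC = demand: 59.687 + 2.287Q = 201.250 - 1.167Q → Q* = 40.9852.
The Pigouvian tax equals MEC at Q*: 17.948 + 1.158×40.9852 = 65.4089.

tax = $65.409 per unit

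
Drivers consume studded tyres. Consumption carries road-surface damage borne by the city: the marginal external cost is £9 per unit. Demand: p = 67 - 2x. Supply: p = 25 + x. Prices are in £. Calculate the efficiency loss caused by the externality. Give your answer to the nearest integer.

Market equilibrium (private): 25 + x = 67 - 2x → x_m = 14.0000.
Social marginal benefit = demand − MEC = 58 - 2x.
Set SMB = MC: 58 - 2x = 25 + x → x* = 11.0000.
The welfare-loss triangle has base |x_m − x*| and height MEC(x_m) (the vertical gap between SMB and MC is zero at x* and MEC at x_m).
DWL = ½ × 3.0000 × 9.0000 = 13.5000.

DWL = £14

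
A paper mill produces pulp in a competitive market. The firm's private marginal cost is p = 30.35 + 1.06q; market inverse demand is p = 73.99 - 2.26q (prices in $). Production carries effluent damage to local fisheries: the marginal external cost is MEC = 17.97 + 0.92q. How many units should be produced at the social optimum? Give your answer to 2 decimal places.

q* = 6.05

Social marginal cost = private MC + MEC = 48.32 + 1.98q.
Set SMC = demand: 48.32 + 1.98q = 73.99 - 2.26q → q* = 6.0542.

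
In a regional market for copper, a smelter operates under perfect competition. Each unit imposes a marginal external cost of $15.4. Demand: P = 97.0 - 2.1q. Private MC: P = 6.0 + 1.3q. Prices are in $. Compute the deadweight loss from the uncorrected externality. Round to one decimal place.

DWL = $34.9

Market equilibrium (private): 6.0 + 1.3q = 97.0 - 2.1q → q_m = 26.7647.
Social marginal cost = private MC + MEC = 21.4 + 1.3q.
Set SMC = demand: 21.4 + 1.3q = 97.0 - 2.1q → q* = 22.2353.
Height of the DWL triangle at q_m is SMC(q_m) − demand(q_m) = MEC(q_m) = 15.4000.
DWL = ½ × 4.5294 × 15.4000 = 34.8764.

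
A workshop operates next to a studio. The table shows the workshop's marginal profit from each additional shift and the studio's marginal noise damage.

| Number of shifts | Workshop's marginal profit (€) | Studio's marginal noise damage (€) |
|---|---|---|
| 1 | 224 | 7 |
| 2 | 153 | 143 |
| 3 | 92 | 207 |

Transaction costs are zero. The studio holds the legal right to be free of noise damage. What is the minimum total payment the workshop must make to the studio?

Efficient level: marginal profit ≥ marginal noise damage through level 2, so k* = 2.
With the studio holding the right, the workshop must at least compensate total damage at k*: 7 + 143 = 150.

€150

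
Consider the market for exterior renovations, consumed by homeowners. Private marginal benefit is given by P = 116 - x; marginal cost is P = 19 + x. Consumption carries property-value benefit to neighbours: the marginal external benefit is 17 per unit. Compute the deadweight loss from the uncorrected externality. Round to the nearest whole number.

Market equilibrium (private): 19 + x = 116 - x → x_m = 48.5000.
Social marginal benefit = demand + MEB = 133 - x.
Set SMB = MC: 133 - x = 19 + x → x* = 57.0000.
The loss is the area between SMB and MC from x* to x_m; with linear curves that's a triangle of height MEB(x_m).
DWL = ½ × 8.5000 × 17.0000 = 72.2500.

DWL = 72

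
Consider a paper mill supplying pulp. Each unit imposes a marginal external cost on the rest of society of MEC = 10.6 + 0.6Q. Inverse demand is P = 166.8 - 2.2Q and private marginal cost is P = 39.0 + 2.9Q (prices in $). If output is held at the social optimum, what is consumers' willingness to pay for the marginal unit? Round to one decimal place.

P = $121.6

Social marginal cost = private MC + MEC = 49.6 + 3.5Q.
Set SMC = demand: 49.6 + 3.5Q = 166.8 - 2.2Q → Q* = 20.5614.
Consumer price on the demand curve at Q*: 166.8 − 2.2×20.5614 = 121.5649.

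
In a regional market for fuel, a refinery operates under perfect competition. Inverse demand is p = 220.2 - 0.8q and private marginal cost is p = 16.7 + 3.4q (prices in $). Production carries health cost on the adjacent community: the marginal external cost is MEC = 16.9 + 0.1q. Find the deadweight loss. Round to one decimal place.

DWL = $55.0

Market equilibrium (private): 16.7 + 3.4q = 220.2 - 0.8q → q_m = 48.4524.
Social marginal cost = private MC + MEC = 33.6 + 3.5q.
Set SMC = demand: 33.6 + 3.5q = 220.2 - 0.8q → q* = 43.3953.
Between q* and q_m the wedge SMC − demand runs linearly from 0 to MEC(q_m), so the loss is a triangle.
DWL = ½ × 5.0571 × 21.7452 = 54.9838.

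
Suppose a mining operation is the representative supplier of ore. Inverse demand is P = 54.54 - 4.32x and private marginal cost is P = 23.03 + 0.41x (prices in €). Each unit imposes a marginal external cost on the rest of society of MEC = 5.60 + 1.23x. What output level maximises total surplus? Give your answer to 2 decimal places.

Social marginal cost = private MC + MEC = 28.63 + 1.64x.
Set SMC = demand: 28.63 + 1.64x = 54.54 - 4.32x → x* = 4.3473.

x* = 4.35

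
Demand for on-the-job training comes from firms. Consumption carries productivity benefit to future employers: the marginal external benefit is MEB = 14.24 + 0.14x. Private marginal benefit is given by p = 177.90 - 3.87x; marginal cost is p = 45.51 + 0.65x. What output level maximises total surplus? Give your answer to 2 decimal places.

Social marginal benefit = demand + MEB = 192.14 - 3.73x.
Set SMB = MC: 192.14 - 3.73x = 45.51 + 0.65x → x* = 33.4772.

x* = 33.48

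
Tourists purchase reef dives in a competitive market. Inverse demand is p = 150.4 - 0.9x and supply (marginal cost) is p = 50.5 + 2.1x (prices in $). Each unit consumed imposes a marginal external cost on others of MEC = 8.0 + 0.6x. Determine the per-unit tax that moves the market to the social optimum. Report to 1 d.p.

tax = $23.3 per unit

Social marginal benefit = demand − MEC = 142.4 - 1.5x.
Set SMB = MC: 142.4 - 1.5x = 50.5 + 2.1x → x* = 25.5278.
The Pigouvian tax equals MEC at x*: 8.0 + 0.6×25.5278 = 23.3167.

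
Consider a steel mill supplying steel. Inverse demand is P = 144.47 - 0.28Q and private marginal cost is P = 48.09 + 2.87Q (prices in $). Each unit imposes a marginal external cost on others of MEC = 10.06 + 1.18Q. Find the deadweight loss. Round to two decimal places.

DWL = $246.09

Market equilibrium (private): 48.09 + 2.87Q = 144.47 - 0.28Q → Q_m = 30.5968.
Social marginal cost = private MC + MEC = 58.15 + 4.05Q.
Set SMC = demand: 58.15 + 4.05Q = 144.47 - 0.28Q → Q* = 19.9353.
Height of the DWL triangle at Q_m is SMC(Q_m) − demand(Q_m) = MEC(Q_m) = 46.1643.
DWL = ½ × 10.6615 × 46.1643 = 246.0903.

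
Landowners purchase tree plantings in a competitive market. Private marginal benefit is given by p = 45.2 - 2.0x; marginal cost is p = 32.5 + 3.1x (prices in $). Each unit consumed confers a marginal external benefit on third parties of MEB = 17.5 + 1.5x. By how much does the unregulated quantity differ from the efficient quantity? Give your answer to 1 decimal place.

5.9 units

Market equilibrium (private): 32.5 + 3.1x = 45.2 - 2.0x → x_m = 2.4902.
Social marginal benefit = demand + MEB = 62.7 - 0.5x.
Set SMB = MC: 62.7 - 0.5x = 32.5 + 3.1x → x* = 8.3889.
Gap = |2.4902 − 8.3889| = 5.8987.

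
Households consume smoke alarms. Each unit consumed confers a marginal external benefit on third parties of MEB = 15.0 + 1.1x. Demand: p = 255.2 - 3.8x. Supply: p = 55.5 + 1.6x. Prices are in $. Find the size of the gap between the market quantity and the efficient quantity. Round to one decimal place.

12.9 units

Market equilibrium (private): 55.5 + 1.6x = 255.2 - 3.8x → x_m = 36.9815.
Social marginal benefit = demand + MEB = 270.2 - 2.7x.
Set SMB = MC: 270.2 - 2.7x = 55.5 + 1.6x → x* = 49.9302.
Gap = |36.9815 − 49.9302| = 12.9487.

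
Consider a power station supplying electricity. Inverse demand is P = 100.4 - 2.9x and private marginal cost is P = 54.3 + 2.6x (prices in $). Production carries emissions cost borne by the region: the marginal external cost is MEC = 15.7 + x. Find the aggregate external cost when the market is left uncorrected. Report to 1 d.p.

$166.7

Market equilibrium (private): 54.3 + 2.6x = 100.4 - 2.9x → x_m = 8.3818.
Total external cost = ∫₀^{x_m} (15.7 + 1.0x) dx = 15.7×8.3818 + ½×1.0×8.3818² = 166.7215.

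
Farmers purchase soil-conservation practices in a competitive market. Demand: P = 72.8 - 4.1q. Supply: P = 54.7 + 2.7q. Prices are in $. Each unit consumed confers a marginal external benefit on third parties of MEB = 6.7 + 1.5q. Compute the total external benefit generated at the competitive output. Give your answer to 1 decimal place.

$23.1

Market equilibrium (private): 54.7 + 2.7q = 72.8 - 4.1q → q_m = 2.6618.
Total external benefit = ∫₀^{q_m} (6.7 + 1.5q) dq = 6.7×2.6618 + ½×1.5×2.6618² = 23.1479.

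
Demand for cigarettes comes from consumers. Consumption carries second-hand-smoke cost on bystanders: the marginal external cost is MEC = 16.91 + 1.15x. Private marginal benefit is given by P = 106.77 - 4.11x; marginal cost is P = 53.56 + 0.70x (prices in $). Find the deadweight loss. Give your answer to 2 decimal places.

Market equilibrium (private): 53.56 + 0.70x = 106.77 - 4.11x → x_m = 11.0624.
Social marginal benefit = demand − MEC = 89.86 - 5.26x.
Set SMB = MC: 89.86 - 5.26x = 53.56 + 0.70x → x* = 6.0906.
Height of the DWL triangle at x_m is MC(x_m) − SMB(x_m) = MEC(x_m) = 29.6317.
DWL = ½ × 4.9718 × 29.6317 = 73.6614.

DWL = $73.66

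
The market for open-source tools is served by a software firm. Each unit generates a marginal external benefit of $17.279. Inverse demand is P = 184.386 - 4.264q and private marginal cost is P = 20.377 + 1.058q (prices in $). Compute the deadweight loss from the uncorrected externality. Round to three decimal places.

Market equilibrium (private): 20.377 + 1.058q = 184.386 - 4.264q → q_m = 30.8172.
Social marginal cost = private MC − MEB = 3.098 + 1.058q.
Set SMC = demand: 3.098 + 1.058q = 184.386 - 4.264q → q* = 34.0639.
The welfare-loss triangle has base |q_m − q*| and height MEB(q_m) (the vertical gap between SMC and demand is zero at q* and MEB at q_m).
DWL = ½ × 3.2467 × 17.2790 = 28.0499.

DWL = $28.050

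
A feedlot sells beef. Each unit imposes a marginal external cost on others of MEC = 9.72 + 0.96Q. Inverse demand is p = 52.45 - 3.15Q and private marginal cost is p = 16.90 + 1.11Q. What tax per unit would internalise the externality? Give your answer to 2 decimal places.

Social marginal cost = private MC + MEC = 26.62 + 2.07Q.
Set SMC = demand: 26.62 + 2.07Q = 52.45 - 3.15Q → Q* = 4.9483.
The Pigouvian tax equals MEC at Q*: 9.72 + 0.96×4.9483 = 14.4704.

tax = 14.47 per unit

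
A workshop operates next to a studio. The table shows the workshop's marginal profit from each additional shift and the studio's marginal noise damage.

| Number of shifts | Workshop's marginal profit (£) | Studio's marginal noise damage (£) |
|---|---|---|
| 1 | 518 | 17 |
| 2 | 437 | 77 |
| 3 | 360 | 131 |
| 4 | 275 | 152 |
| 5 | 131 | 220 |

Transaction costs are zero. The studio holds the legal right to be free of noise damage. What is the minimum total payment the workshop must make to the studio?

Efficient level: marginal profit ≥ marginal noise damage through level 4, so k* = 4.
With the studio holding the right, the workshop must at least compensate total damage at k*: 17 + 77 + 131 + 152 = 377.

£377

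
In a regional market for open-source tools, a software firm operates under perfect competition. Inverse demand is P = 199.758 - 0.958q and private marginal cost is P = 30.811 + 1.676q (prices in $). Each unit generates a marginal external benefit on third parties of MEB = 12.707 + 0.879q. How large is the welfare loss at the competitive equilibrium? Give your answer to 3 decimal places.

Market equilibrium (private): 30.811 + 1.676q = 199.758 - 0.958q → q_m = 64.1409.
Social marginal cost = private MC − MEB = 18.104 + 0.797q.
Set SMC = demand: 18.104 + 0.797q = 199.758 - 0.958q → q* = 103.5066.
The welfare-loss triangle has base |q_m − q*| and height MEB(q_m) (the vertical gap between SMC and demand is zero at q* and MEB at q_m).
DWL = ½ × 39.3657 × 69.0868 = 1359.8251.

DWL = $1359.825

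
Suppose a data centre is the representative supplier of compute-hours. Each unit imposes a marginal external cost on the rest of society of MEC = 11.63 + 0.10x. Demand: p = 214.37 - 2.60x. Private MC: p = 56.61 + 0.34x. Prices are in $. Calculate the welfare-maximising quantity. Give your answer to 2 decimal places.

x* = 48.07

Social marginal cost = private MC + MEC = 68.24 + 0.44x.
Set SMC = demand: 68.24 + 0.44x = 214.37 - 2.60x → x* = 48.0691.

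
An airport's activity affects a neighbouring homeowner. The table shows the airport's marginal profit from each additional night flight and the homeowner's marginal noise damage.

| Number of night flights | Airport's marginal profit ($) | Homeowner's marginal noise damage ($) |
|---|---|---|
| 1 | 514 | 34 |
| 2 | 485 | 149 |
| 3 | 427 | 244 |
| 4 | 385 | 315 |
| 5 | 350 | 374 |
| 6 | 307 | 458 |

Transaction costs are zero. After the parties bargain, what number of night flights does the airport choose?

4

Bargaining reaches the level where marginal profit last exceeds marginal noise damage.
That holds through level 4 (385 ≥ 315) but not at 5 (350 < 374).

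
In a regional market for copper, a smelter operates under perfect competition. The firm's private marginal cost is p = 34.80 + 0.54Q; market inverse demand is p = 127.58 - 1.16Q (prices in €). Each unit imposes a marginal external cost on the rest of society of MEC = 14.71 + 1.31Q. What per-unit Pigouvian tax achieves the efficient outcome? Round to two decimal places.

Social marginal cost = private MC + MEC = 49.51 + 1.85Q.
Set SMC = demand: 49.51 + 1.85Q = 127.58 - 1.16Q → Q* = 25.9369.
The Pigouvian tax equals MEC at Q*: 14.71 + 1.31×25.9369 = 48.6873.

tax = €48.69 per unit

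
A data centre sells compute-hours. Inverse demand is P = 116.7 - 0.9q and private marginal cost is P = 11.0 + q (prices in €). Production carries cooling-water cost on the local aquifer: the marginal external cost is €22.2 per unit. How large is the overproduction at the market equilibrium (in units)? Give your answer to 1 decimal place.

11.7 units

Market equilibrium (private): 11.0 + q = 116.7 - 0.9q → q_m = 55.6316.
Social marginal cost = private MC + MEC = 33.2 + q.
Set SMC = demand: 33.2 + q = 116.7 - 0.9q → q* = 43.9474.
Gap = |55.6316 − 43.9474| = 11.6842.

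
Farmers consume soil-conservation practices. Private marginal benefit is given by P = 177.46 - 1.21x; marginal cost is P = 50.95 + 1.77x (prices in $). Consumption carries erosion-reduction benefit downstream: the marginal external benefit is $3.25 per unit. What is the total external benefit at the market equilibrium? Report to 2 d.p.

Market equilibrium (private): 50.95 + 1.77x = 177.46 - 1.21x → x_m = 42.4530.
Total external benefit = MEB × x_m = 3.25 × 42.4530 = 137.9723.

$137.97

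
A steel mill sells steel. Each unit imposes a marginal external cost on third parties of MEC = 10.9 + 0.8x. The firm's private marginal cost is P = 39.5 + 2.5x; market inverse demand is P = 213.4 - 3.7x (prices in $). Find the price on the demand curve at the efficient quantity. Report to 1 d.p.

P = $127.2

Social marginal cost = private MC + MEC = 50.4 + 3.3x.
Set SMC = demand: 50.4 + 3.3x = 213.4 - 3.7x → x* = 23.2857.
Consumer price on the demand curve at x*: 213.4 − 3.7×23.2857 = 127.2429.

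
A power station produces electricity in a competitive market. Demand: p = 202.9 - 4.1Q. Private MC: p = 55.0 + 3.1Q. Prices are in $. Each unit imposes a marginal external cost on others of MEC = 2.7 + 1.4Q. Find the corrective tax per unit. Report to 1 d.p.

Social marginal cost = private MC + MEC = 57.7 + 4.5Q.
Set SMC = demand: 57.7 + 4.5Q = 202.9 - 4.1Q → Q* = 16.8837.
The Pigouvian tax equals MEC at Q*: 2.7 + 1.4×16.8837 = 26.3372.

tax = $26.3 per unit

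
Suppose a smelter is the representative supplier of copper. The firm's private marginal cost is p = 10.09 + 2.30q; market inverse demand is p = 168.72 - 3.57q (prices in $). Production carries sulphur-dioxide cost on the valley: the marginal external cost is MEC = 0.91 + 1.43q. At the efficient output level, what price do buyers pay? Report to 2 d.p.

Social marginal cost = private MC + MEC = 11.00 + 3.73q.
Set SMC = demand: 11.00 + 3.73q = 168.72 - 3.57q → q* = 21.6055.
Consumer price on the demand curve at q*: 168.72 − 3.57×21.6055 = 91.5884.

P = $91.59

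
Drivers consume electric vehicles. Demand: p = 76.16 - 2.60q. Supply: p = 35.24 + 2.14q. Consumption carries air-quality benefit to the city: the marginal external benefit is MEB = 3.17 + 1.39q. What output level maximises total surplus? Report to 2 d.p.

Social marginal benefit = demand + MEB = 79.33 - 1.21q.
Set SMB = MC: 79.33 - 1.21q = 35.24 + 2.14q → q* = 13.1612.

q* = 13.16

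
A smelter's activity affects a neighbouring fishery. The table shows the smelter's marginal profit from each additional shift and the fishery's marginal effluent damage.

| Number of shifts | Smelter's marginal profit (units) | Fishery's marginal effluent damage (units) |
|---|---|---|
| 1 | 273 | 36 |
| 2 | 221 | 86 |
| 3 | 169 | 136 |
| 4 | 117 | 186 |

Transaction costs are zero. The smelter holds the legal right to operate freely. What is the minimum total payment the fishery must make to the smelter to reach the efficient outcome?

Left alone the smelter would choose level 4 (marginal profit stays positive).
Efficient level: k* = 3 (marginal profit ≥ marginal effluent damage through 3).
The fishery must at least cover the smelter's forgone profit from cutting 4→3: 117 = 117.

117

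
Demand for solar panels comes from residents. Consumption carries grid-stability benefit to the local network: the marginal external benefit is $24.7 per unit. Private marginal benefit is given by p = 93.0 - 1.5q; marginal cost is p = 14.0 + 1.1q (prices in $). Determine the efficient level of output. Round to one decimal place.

q* = 39.9

Social marginal benefit = demand + MEB = 117.7 - 1.5q.
Set SMB = MC: 117.7 - 1.5q = 14.0 + 1.1q → q* = 39.8846.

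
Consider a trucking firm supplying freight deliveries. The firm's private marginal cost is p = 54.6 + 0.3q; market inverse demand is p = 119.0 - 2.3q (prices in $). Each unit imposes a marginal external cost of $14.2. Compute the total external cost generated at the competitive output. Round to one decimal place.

$351.7

Market equilibrium (private): 54.6 + 0.3q = 119.0 - 2.3q → q_m = 24.7692.
Total external cost = MEC × q_m = 14.2 × 24.7692 = 351.7226.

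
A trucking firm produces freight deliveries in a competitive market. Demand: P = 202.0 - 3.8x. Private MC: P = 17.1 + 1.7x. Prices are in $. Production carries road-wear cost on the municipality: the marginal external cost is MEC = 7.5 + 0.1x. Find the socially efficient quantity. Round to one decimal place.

x* = 31.7

Social marginal cost = private MC + MEC = 24.6 + 1.8x.
Set SMC = demand: 24.6 + 1.8x = 202.0 - 3.8x → x* = 31.6786.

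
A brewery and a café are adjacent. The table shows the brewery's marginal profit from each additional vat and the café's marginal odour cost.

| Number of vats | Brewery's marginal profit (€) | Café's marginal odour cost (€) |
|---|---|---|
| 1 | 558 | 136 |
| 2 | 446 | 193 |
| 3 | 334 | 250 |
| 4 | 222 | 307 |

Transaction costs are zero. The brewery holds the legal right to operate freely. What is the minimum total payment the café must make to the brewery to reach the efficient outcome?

Left alone the brewery would choose level 4 (marginal profit stays positive).
Efficient level: k* = 3 (marginal profit ≥ marginal odour cost through 3).
The café must at least cover the brewery's forgone profit from cutting 4→3: 222 = 222.

€222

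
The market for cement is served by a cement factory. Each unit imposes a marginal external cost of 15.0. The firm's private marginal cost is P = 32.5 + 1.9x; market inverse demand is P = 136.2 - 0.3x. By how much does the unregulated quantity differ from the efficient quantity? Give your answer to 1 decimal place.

6.8 units

Market equilibrium (private): 32.5 + 1.9x = 136.2 - 0.3x → x_m = 47.1364.
Social marginal cost = private MC + MEC = 47.5 + 1.9x.
Set SMC = demand: 47.5 + 1.9x = 136.2 - 0.3x → x* = 40.3182.
Gap = |47.1364 − 40.3182| = 6.8182.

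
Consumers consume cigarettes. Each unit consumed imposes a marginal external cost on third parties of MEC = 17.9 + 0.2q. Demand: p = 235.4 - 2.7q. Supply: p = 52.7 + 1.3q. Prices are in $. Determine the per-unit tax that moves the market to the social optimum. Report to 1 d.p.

Social marginal benefit = demand − MEC = 217.5 - 2.9q.
Set SMB = MC: 217.5 - 2.9q = 52.7 + 1.3q → q* = 39.2381.
The Pigouvian tax equals MEC at q*: 17.9 + 0.2×39.2381 = 25.7476.

tax = $25.7 per unit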